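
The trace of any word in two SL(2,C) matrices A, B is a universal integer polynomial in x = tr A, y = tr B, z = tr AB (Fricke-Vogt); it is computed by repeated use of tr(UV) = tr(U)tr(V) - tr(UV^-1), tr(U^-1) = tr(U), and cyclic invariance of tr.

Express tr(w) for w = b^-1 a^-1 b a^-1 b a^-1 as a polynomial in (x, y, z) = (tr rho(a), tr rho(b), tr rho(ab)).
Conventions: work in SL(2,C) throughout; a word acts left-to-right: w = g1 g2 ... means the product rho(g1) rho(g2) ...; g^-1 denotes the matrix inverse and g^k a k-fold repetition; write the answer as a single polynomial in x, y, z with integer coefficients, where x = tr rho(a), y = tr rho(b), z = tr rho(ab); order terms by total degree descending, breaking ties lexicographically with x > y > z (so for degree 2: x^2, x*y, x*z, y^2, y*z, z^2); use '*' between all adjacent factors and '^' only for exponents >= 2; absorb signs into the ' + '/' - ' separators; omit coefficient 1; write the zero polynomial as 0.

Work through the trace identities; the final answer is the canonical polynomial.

tr(b^2) = tr(b)*tr(b) - tr(1) = y^2 - 2
next, tr(b^2 a) = tr(b)*tr(a b) - tr(a) = y*z - x
and tr(a^-1 b^2) = tr(b^2)*tr(a) - tr(b^2 a) = x*y^2 - y*z - x
tr(a^-1 b^2 a^-1) = tr(a^-1 b^2)*tr(a) - tr(a^-1 b^2 a) = x^2*y^2 - x*y*z - x^2 - y^2 + 2
tr(b^3) = tr(b)*tr(b^2) - tr(b) = y^3 - 3*y
next, tr(b^3 a) = tr(b)*tr(a b^2) - tr(a b) = y^2*z - x*y - z
tr(b a^-1 b^2) = tr(b^3)*tr(a) - tr(b^3 a) = x*y^3 - y^2*z - 2*x*y + z
tr(a b a b) = tr(b a)*tr(b a) - tr(1) = z^2 - 2
next, tr(a b a) = tr(a)*tr(b a) - tr(b) = x*z - y
next, tr(b^2 a b a) = tr(b)*tr(a b a b) - tr(a b a) = y*z^2 - x*z - y
tr(b a^-1 b^2 a) = tr(b^2 a b)*tr(a) - tr(b^2 a b a) = x*y^2*z - x^2*y - y*z^2 + y
next, tr(a^-1 b^2 a^-1 b) = tr(b a^-1 b^2)*tr(a) - tr(b a^-1 b^2 a) = x^2*y^3 - 2*x*y^2*z - x^2*y + y*z^2 + x*z - y
next, tr(b a^-1 b^-1 a^-1 b) = tr(a^-1 b^2 a^-1)*tr(b) - tr(a^-1 b^2 a^-1 b) = x*y^2*z - y^3 - y*z^2 - x*z + 3*y
and tr(a b a b a) = tr(a)*tr(b a b a) - tr(b a b) = x*z^2 - y*z - x
tr(a b a b a b) = tr(b a b a)*tr(b a) - tr(a b) = z^3 - 3*z
tr(b a b a b^-1 a) = tr(a b a b a)*tr(b) - tr(a b a b a b) = x*y*z^2 - y^2*z - z^3 - x*y + 3*z
tr(b^-1 a^-1 b a b a) = tr(b a b a b^-1)*tr(a) - tr(b a b a b^-1 a) = -x*y*z^2 + x^2*z + y^2*z + z^3 - 3*z
and tr(b a^-1 b^-1 a^-1 b a) = tr(b^-1 a^-1 b a b)*tr(a) - tr(b^-1 a^-1 b a b a) = x*y*z^2 - x^2*z - y^2*z - z^3 + x*y + 3*z
tr(b^-1 a^-1 b a^-1 b a^-1) = tr(b a^-1 b^-1 a^-1 b)*tr(a) - tr(b a^-1 b^-1 a^-1 b a) = x^2*y^2*z - x*y^3 - 2*x*y*z^2 + y^2*z + z^3 + 2*x*y - 3*z

x^2*y^2*z - x*y^3 - 2*x*y*z^2 + y^2*z + z^3 + 2*x*y - 3*z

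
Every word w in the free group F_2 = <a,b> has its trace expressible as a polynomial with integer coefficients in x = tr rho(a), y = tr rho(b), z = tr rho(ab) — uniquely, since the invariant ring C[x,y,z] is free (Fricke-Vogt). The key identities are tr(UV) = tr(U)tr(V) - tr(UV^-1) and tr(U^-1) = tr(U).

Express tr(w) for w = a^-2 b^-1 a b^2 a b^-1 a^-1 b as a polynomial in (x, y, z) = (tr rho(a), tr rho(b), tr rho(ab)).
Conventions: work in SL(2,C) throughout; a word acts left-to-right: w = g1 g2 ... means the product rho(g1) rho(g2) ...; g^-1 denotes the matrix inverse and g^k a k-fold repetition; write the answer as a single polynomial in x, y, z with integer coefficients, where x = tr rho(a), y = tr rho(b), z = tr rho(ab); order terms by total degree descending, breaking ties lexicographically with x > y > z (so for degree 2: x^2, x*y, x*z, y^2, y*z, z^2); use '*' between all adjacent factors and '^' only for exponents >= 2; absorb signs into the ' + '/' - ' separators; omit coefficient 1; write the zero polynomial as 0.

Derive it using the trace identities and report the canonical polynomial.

trace(b^2) = trace(b) trace(b) - trace(1) = y^2 - 2
trace(b^3) = trace(b) trace(b^2) - trace(b) = y^3 - 3*y
trace(a b^2) = trace(b) trace(a b) - trace(a) = y*z - x
trace(b^3 a) = trace(b) trace(a b^2) - trace(a b) = y^2*z - x*y - z
trace(b a^-1 b^2) = trace(b^3) trace(a) - trace(b^3 a) = x*y^3 - y^2*z - 2*x*y + z
trace(b^3 a b) = trace(b) trace(b a b^2) - trace(b a b) = y^3*z - x*y^2 - 2*y*z + x
trace(a b a b) = trace(b a) trace(b a) - trace(1)   [split at repeated b] = z^2 - 2
trace(a b a) = trace(a) trace(b a) - trace(b) = x*z - y
trace(b a b a b) = trace(b) trace(a b a b) - trace(a b a) = y*z^2 - x*z - y
trace(b^3 a b a) = trace(b) trace(b a b a b) - trace(b a b a) = y^2*z^2 - x*y*z - y^2 - z^2 + 2
trace(b^2 a b a^-1 b) = trace(b^3 a b) trace(a) - trace(b^3 a b a) = x*y^3*z - x^2*y^2 - y^2*z^2 - x*y*z + x^2 + y^2 + z^2 - 2
trace(a b^2 a) = trace(a) trace(b^2 a) - trace(b^2) = x*y*z - x^2 - y^2 + 2
trace(b a b^2 a b) = trace(b) trace(a b^2 a b) - trace(a b^2 a) = y^2*z^2 - 2*x*y*z + x^2 - 2
trace(a b a b a b) = trace(a b) trace(a b a b) - trace(a^-1 b^-1)   [split at repeated a] = z^3 - 3*z
trace(a b a b a) = trace(a) trace(b a b a) - trace(b a b) = x*z^2 - y*z - x
trace(b a b^2 a b a) = trace(b) trace(a b a b a b) - trace(a b a b a) = y*z^3 - x*z^2 - 2*y*z + x
trace(b^2 a b a^-1 b a) = trace(b a b^2 a b) trace(a) - trace(b a b^2 a b a) = x*y^2*z^2 - 2*x^2*y*z - y*z^3 + x^3 + x*z^2 + 2*y*z - 3*x
trace(a^-1 b a^-1 b^2 a b) = trace(b^2 a b a^-1 b) trace(a) - trace(b^2 a b a^-1 b a) = x^2*y^3*z - x^3*y^2 - 2*x*y^2*z^2 + x^2*y*z + y*z^3 + x*y^2 - 2*y*z + x
trace(b^2 a b^-1 a^-1 b a^-1) = trace(a^-1 b a^-1 b^2 a) trace(b) - trace(a^-1 b a^-1 b^2 a b) = -x^2*y^3*z + x^3*y^2 + x*y^4 + 2*x*y^2*z^2 - x^2*y*z - y^3*z - y*z^3 - 3*x*y^2 + 3*y*z - x
trace(a^-1 b a b^3) = trace(b a b^3) trace(a) - trace(b a b^3 a) = x*y^3*z - x^2*y^2 - y^2*z^2 - x*y*z + x^2 + y^2 + z^2 - 2
trace(b a^-2 b a b^2) = trace(a^-1 b a b^3) trace(a) - trace(a^-1 b a b^3 a) = x^2*y^3*z - x^3*y^2 - x*y^2*z^2 - x^2*y*z - y^3*z + x^3 + 2*x*y^2 + x*z^2 + 2*y*z - 3*x
trace(b a b^2 a b^2) = trace(b) trace(a b^2 a b^2) - trace(a b^2 a b) = y^3*z^2 - 2*x*y^2*z + x^2*y - y*z^2 + x*z - y
trace(a^2 b a) = trace(a) trace(b a^2) - trace(b a) = x^2*z - x*y - z
trace(a b a b^2 a) = trace(b) trace(a^2 b a b) - trace(a^2 b a) = x*y*z^2 - x^2*z - y^2*z + z
trace(b a b^2 a b^2 a) = trace(b) trace(a b a b^2 a b) - trace(a b a b^2 a) = y^2*z^3 - 2*x*y*z^2 + x^2*z - y^2*z + x*y - z
trace(b a^-1 b a b^2 a b) = trace(b a b^2 a b^2) trace(a) - trace(b a b^2 a b^2 a) = x*y^3*z^2 - 2*x^2*y^2*z - y^2*z^3 + x^3*y + x*y*z^2 + y^2*z - 2*x*y + z
trace(a b a b a b a b) = trace(a b) trace(a b a b a b) - trace(a^-1 b^-1 a^-1 b^-1)   [split at repeated a] = z^4 - 4*z^2 + 2
trace(a b a b a b a) = trace(a) trace(b a b a b a) - trace(b a b a b) = x*z^3 - y*z^2 - 2*x*z + y
trace(b a b^2 a b a b a) = trace(b) trace(a b a b a b a b) - trace(a b a b a b a) = y*z^4 - x*z^3 - 3*y*z^2 + 2*x*z + y
trace(b a^-1 b a b^2 a b a) = trace(b a b^2 a b a b) trace(a) - trace(b a b^2 a b a b a) = x*y^2*z^3 - 2*x^2*y*z^2 - y*z^4 + x^3*z - x*y^2*z + x*z^3 + x^2*y + 3*y*z^2 - 3*x*z - y
trace(b a b^2 a b a^-1 b a^-1) = trace(b a^-1 b a b^2 a b) trace(a) - trace(b a^-1 b a b^2 a b a) = x^2*y^3*z^2 - 2*x^3*y^2*z - 2*x*y^2*z^3 + x^4*y + 3*x^2*y*z^2 + y*z^4 - x^3*z + 2*x*y^2*z - x*z^3 - 3*x^2*y - 3*y*z^2 + 4*x*z + y
trace(b a b^2 a b a^-1 b) = trace(b^2 a b^2 a b) trace(a) - trace(b^2 a b^2 a b a) = x*y^3*z^2 - 2*x^2*y^2*z - y^2*z^3 + x^3*y + x*y*z^2 + y^2*z - 2*x*y + z
trace(a^-1 b a^-2 b a b^2 a b) = trace(b a b^2 a b a^-1 b a^-1) trace(a) - trace(b a b^2 a b a^-1 b) = x^3*y^3*z^2 - 2*x^4*y^2*z - 2*x^2*y^2*z^3 + x^5*y + 3*x^3*y*z^2 - x*y^3*z^2 + x*y*z^4 - x^4*z + 4*x^2*y^2*z - x^2*z^3 + y^2*z^3 - 4*x^3*y - 4*x*y*z^2 + 4*x^2*z - y^2*z + 3*x*y - z
trace(a b^2 a b^-1 a^-1 b a^-2 b) = trace(a^-1 b a^-2 b a b^2 a) trace(b) - trace(a^-1 b a^-2 b a b^2 a b) = -x^3*y^3*z^2 + 2*x^4*y^2*z + x^2*y^4*z + 2*x^2*y^2*z^3 - x^5*y - x^3*y^3 - 3*x^3*y*z^2 - x*y*z^4 + x^4*z - 5*x^2*y^2*z + x^2*z^3 - y^4*z - y^2*z^3 + 5*x^3*y + 2*x*y^3 + 5*x*y*z^2 - 4*x^2*z + 3*y^2*z - 6*x*y + z
trace(a^-2 b^-1 a b^2 a b^-1 a^-1 b) = trace(a b^2 a b^-1 a^-1 b a^-2) trace(b) - trace(a b^2 a b^-1 a^-1 b a^-2 b) = x^3*y^3*z^2 - 2*x^4*y^2*z - 2*x^2*y^4*z - 2*x^2*y^2*z^3 + x^5*y + 2*x^3*y^3 + 3*x^3*y*z^2 + x*y^5 + 2*x*y^3*z^2 + x*y*z^4 - x^4*z + 4*x^2*y^2*z - x^2*z^3 - 5*x^3*y - 5*x*y^3 - 5*x*y*z^2 + 4*x^2*z + 5*x*y - z

x^3*y^3*z^2 - 2*x^4*y^2*z - 2*x^2*y^4*z - 2*x^2*y^2*z^3 + x^5*y + 2*x^3*y^3 + 3*x^3*y*z^2 + x*y^5 + 2*x*y^3*z^2 + x*y*z^4 - x^4*z + 4*x^2*y^2*z - x^2*z^3 - 5*x^3*y - 5*x*y^3 - 5*x*y*z^2 + 4*x^2*z + 5*x*y - z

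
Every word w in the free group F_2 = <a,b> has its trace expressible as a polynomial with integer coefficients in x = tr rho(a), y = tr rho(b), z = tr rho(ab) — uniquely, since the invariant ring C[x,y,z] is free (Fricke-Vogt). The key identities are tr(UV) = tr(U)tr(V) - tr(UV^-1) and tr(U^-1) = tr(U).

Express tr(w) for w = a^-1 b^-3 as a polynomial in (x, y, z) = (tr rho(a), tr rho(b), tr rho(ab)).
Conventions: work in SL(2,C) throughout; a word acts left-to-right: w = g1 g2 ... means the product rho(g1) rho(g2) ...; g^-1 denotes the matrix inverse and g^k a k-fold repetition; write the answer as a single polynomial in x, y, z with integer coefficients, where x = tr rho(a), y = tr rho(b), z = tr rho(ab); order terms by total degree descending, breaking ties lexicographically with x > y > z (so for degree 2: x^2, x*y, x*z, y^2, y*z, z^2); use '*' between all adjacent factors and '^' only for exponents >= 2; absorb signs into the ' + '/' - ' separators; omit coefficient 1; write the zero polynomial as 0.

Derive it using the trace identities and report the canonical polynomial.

y^2*z - x*y - z

use: trace(b^-1) = trace(b) = y
trace(b^-2) = trace(b^-1) trace(b) - trace(1) = y^2 - 2
apply: trace(a b^-1) = trace(a) trace(b) - trace(a b) = x*y - z
use: trace(b^-2 a) = trace(a b^-1) trace(b) - trace(a) = x*y^2 - y*z - x
trace(a^-1 b^-2) = trace(b^-2) trace(a) - trace(b^-2 a) = y*z - x
apply: trace(a^-1 b^-3) = trace(a^-1 b^-2) trace(b) - trace(a^-1 b^-1) = y^2*z - x*y - z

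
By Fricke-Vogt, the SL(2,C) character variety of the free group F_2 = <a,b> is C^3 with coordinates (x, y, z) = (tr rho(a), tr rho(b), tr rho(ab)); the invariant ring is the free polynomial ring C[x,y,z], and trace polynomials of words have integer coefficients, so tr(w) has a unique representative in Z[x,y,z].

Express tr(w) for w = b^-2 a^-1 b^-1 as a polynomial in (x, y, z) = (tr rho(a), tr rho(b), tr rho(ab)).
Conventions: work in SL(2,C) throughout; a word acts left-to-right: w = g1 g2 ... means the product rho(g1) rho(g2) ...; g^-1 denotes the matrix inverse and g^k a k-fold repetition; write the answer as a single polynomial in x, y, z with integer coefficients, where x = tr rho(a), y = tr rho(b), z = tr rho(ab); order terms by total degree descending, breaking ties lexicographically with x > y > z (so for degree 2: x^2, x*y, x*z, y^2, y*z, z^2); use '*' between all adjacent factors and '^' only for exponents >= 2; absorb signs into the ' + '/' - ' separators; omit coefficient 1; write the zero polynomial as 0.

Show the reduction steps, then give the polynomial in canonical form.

y^2*z - x*y - z

trace(b^-1) = trace(b) = y
trace(b^-2) = trace(b^-1) * trace(b) - trace(1) = y^2 - 2
trace(a b^-1) = trace(a) * trace(b) - trace(a b) = x*y - z
trace(b^-2 a) = trace(a b^-1) * trace(b) - trace(a) = x*y^2 - y*z - x
reduce: trace(a^-1 b^-2) = trace(b^-2) * trace(a) - trace(b^-2 a) = y*z - x
so trace(b^-2 a^-1 b^-1) = trace(a^-1 b^-2) * trace(b) - trace(a^-1 b^-1) = y^2*z - x*y - z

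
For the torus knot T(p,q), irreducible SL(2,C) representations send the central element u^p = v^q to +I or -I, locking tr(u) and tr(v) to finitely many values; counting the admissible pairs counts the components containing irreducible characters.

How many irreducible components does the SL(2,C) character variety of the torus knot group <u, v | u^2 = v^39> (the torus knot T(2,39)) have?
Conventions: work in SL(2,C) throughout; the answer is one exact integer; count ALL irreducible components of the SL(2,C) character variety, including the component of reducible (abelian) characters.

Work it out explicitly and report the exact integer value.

20

For T(2,39): irreducibility forces the central element u^2 = v^39 to one of +I, -I.
This locks tr(u) to 2*cos(pi*alpha/2), alpha in 1..1, and tr(v) to 2*cos(pi*beta/39), beta in 1..38, on each component of irreducible characters.
Consistency of u^2 = (-1)^alpha I with v^39 = (-1)^beta I forces alpha = beta (mod 2).
Counting: 1 odd alphas x 19 odd betas + 0 even alphas x 19 even betas = 19 + 0 = 19.
That is 19 components of irreducible characters, and with the reducible (abelian) component the total is 20.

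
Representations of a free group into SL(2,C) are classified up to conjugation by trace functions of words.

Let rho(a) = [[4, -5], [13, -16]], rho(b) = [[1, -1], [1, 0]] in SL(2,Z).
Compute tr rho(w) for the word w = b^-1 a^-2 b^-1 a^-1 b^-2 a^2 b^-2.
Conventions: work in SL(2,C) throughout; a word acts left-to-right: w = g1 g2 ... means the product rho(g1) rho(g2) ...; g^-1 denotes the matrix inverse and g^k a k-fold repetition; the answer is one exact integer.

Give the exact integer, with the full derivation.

-12

rho(b^-1) = [[0, 1], [-1, 1]]
... * rho(a^-1) = [[-16, 5], [-13, 4]]  ->  [[-13, 4], [3, -1]]
... * rho(a^-1) = [[-16, 5], [-13, 4]]  ->  [[156, -49], [-35, 11]]
... * rho(b^-1) = [[0, 1], [-1, 1]]  ->  [[49, 107], [-11, -24]]
... * rho(a^-1) = [[-16, 5], [-13, 4]]  ->  [[-2175, 673], [488, -151]]
... * rho(b^-1) = [[0, 1], [-1, 1]]  ->  [[-673, -1502], [151, 337]]
... * rho(b^-1) = [[0, 1], [-1, 1]]  ->  [[1502, -2175], [-337, 488]]
... * rho(a) = [[4, -5], [13, -16]]  ->  [[-22267, 27290], [4996, -6123]]
... * rho(a) = [[4, -5], [13, -16]]  ->  [[265702, -325305], [-59615, 72988]]
... * rho(b^-1) = [[0, 1], [-1, 1]]  ->  [[325305, -59603], [-72988, 13373]]
... * rho(b^-1) = [[0, 1], [-1, 1]]  ->  [[59603, 265702], [-13373, -59615]]
tr = 59603 + -59615 = -12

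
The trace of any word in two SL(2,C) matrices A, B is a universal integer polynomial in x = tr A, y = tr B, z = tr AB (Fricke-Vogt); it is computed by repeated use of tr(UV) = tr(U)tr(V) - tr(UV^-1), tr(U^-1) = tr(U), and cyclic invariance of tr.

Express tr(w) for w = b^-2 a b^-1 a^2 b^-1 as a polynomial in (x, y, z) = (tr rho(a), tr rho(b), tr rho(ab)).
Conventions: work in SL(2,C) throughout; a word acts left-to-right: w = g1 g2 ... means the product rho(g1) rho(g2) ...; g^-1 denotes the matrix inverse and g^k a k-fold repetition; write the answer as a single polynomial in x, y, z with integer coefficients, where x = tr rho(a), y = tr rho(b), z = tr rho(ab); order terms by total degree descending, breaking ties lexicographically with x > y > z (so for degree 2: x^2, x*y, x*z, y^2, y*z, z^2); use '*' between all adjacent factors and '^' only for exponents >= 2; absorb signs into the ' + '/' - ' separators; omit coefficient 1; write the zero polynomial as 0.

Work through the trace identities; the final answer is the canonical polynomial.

use: trace(a^2) = trace(a)*trace(a) - trace(1) = x^2 - 2
apply: trace(a^3) = trace(a)*trace(a^2) - trace(a) = x^3 - 3*x
trace(a b a) = trace(a)*trace(b a) - trace(b) = x*z - y
use: trace(a^3 b) = trace(a)*trace(a b a) - trace(a b) = x^2*z - x*y - z
use: trace(a b^-1 a^2) = trace(a^3)*trace(b) - trace(a^3 b) = x^3*y - x^2*z - 2*x*y + z
trace(b a b a) = trace(a b)*trace(a b) - trace(1) = z^2 - 2
trace(b a b) = trace(b)*trace(a b) - trace(a) = y*z - x
apply: trace(a^2 b a b) = trace(a)*trace(b a b a) - trace(b a b) = x*z^2 - y*z - x
use: trace(a b^-1 a^2 b) = trace(a^2 b a)*trace(b) - trace(a^2 b a b) = x^2*y*z - x*y^2 - x*z^2 + x
trace(a b^-1 a^2 b^-1) = trace(a b^-1 a^2)*trace(b) - trace(a b^-1 a^2 b) = x^3*y^2 - 2*x^2*y*z - x*y^2 + x*z^2 + y*z - x
use: trace(a b^-1 a^2 b^-2) = trace(a b^-1 a^2 b^-1)*trace(b) - trace(a b^-1 a^2) = x^3*y^3 - 2*x^2*y^2*z - x^3*y - x*y^3 + x*y*z^2 + x^2*z + y^2*z + x*y - z
apply: trace(b^-2 a b^-1 a^2 b^-1) = trace(a b^-1 a^2 b^-2)*trace(b) - trace(a b^-1 a^2 b^-1) = x^3*y^4 - 2*x^2*y^3*z - 2*x^3*y^2 - x*y^4 + x*y^2*z^2 + 3*x^2*y*z + y^3*z + 2*x*y^2 - x*z^2 - 2*y*z + x

x^3*y^4 - 2*x^2*y^3*z - 2*x^3*y^2 - x*y^4 + x*y^2*z^2 + 3*x^2*y*z + y^3*z + 2*x*y^2 - x*z^2 - 2*y*z + x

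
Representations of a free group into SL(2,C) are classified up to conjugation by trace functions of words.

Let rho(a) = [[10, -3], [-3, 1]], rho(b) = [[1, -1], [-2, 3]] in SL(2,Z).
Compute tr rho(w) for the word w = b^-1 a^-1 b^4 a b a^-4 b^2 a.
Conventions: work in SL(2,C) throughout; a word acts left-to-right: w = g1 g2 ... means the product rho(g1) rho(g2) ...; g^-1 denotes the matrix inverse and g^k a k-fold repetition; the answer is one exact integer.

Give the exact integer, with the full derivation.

rho(b^-1) = [[3, 1], [2, 1]]
... * rho(a^-1) = [[1, 3], [3, 10]]  ->  [[6, 19], [5, 16]]
... * rho(b) = [[1, -1], [-2, 3]]  ->  [[-32, 51], [-27, 43]]
... * rho(b) = [[1, -1], [-2, 3]]  ->  [[-134, 185], [-113, 156]]
... * rho(b) = [[1, -1], [-2, 3]]  ->  [[-504, 689], [-425, 581]]
... * rho(b) = [[1, -1], [-2, 3]]  ->  [[-1882, 2571], [-1587, 2168]]
... * rho(a) = [[10, -3], [-3, 1]]  ->  [[-26533, 8217], [-22374, 6929]]
... * rho(b) = [[1, -1], [-2, 3]]  ->  [[-42967, 51184], [-36232, 43161]]
... * rho(a^-1) = [[1, 3], [3, 10]]  ->  [[110585, 382939], [93251, 322914]]
... * rho(a^-1) = [[1, 3], [3, 10]]  ->  [[1259402, 4161145], [1061993, 3508893]]
... * rho(a^-1) = [[1, 3], [3, 10]]  ->  [[13742837, 45389656], [11588672, 38274909]]
... * rho(a^-1) = [[1, 3], [3, 10]]  ->  [[149911805, 495125071], [126413399, 417515106]]
... * rho(b) = [[1, -1], [-2, 3]]  ->  [[-840338337, 1335463408], [-708616813, 1126131919]]
... * rho(b) = [[1, -1], [-2, 3]]  ->  [[-3511265153, 4846728561], [-2960880651, 4087012570]]
... * rho(a) = [[10, -3], [-3, 1]]  ->  [[-49652837213, 15380524020], [-41869844220, 12969654523]]
tr = -49652837213 + 12969654523 = -36683182690

-36683182690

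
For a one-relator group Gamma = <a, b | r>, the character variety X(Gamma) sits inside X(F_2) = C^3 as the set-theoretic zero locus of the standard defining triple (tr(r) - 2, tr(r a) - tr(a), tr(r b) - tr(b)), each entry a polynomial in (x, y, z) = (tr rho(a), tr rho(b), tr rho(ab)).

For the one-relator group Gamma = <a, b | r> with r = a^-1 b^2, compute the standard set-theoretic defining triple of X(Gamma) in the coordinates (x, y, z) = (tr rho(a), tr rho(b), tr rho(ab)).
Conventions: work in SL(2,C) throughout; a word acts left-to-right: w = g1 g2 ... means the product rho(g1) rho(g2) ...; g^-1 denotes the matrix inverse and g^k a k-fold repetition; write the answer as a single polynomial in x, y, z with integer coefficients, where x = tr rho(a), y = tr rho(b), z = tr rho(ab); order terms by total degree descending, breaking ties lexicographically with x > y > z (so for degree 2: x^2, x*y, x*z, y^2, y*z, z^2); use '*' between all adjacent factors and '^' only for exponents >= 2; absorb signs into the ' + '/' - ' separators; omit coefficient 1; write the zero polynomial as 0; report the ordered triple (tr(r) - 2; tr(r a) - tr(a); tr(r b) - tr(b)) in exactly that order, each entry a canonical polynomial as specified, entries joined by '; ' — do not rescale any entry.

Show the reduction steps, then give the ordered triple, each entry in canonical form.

trace(b^2) = trace(b) trace(b) - trace(1) = y^2 - 2
and trace(b^2 a) = trace(b) trace(a b) - trace(a) = y*z - x
trace(a^-1 b^2) = trace(b^2) trace(a) - trace(b^2 a) = x*y^2 - y*z - x
trace(b^3) = trace(b) trace(b^2) - trace(b) = y^3 - 3*y
next, trace(b^3 a) = trace(b) trace(b a b) - trace(b a) = y^2*z - x*y - z
trace(a^-1 b^3) = trace(b^3) trace(a) - trace(b^3 a) = x*y^3 - y^2*z - 2*x*y + z
assemble the triple (trace(r) - 2; trace(r a) - x; trace(r b) - y)

x*y^2 - y*z - x - 2; y^2 - x - 2; x*y^3 - y^2*z - 2*x*y - y + z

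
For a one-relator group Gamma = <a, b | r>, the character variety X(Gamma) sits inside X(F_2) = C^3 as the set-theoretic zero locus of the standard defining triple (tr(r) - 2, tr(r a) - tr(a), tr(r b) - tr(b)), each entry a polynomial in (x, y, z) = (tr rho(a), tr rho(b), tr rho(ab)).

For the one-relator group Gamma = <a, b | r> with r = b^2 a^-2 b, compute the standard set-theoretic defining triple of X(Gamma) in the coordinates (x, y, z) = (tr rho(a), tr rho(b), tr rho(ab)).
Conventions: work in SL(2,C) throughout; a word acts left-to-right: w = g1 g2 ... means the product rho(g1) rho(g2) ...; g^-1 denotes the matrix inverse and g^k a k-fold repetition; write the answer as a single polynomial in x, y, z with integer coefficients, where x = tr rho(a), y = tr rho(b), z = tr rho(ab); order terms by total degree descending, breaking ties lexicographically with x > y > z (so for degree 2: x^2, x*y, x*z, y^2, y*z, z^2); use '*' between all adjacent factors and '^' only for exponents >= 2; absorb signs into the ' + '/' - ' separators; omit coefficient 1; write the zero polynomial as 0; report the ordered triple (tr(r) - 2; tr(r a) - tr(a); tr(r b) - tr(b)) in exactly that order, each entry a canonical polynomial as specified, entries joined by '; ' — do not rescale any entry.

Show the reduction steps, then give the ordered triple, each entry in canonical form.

tr(b^2) = tr(b) * tr(b) - tr(1) = y^2 - 2
tr(b^3) = tr(b) * tr(b^2) - tr(b) = y^3 - 3*y
tr(a b^2) = tr(b) * tr(a b) - tr(a) = y*z - x
tr(b^3 a) = tr(b) * tr(a b^2) - tr(a b) = y^2*z - x*y - z
tr(b^3 a^-1) = tr(b^3) * tr(a) - tr(b^3 a) = x*y^3 - y^2*z - 2*x*y + z
tr(b^2 a^-2 b) = tr(b^3 a^-1) * tr(a) - tr(b^3) = x^2*y^3 - x*y^2*z - 2*x^2*y - y^3 + x*z + 3*y
tr(a b a b) = tr(b a) * tr(b a) - tr(1)  (split on b) = z^2 - 2
tr(a b a) = tr(a) * tr(b a) - tr(b)  (reduce the a square) = x*z - y
tr(b a b^2 a) = tr(b) * tr(a b a b) - tr(a b a)  (reduce the b square) = y*z^2 - x*z - y
tr(a^-1 b a b^2) = tr(b a b^2) * tr(a) - tr(b a b^2 a)  (eliminate a^-1) = x*y^2*z - x^2*y - y*z^2 + y
tr(b^2 a^-2 b a) = tr(a^-1 b a b^2) * tr(a) - tr(a^-1 b a b^2 a)  (eliminate a^-1) = x^2*y^2*z - x^3*y - x*y*z^2 - y^2*z + 2*x*y + z
tr(b^4) = tr(b) * tr(b^3) - tr(b^2)  (reduce the b square) = y^4 - 4*y^2 + 2
tr(b^4 a) = tr(b) * tr(a b^3) - tr(a b^2)  (reduce the b square) = y^3*z - x*y^2 - 2*y*z + x
tr(a^-1 b^4) = tr(b^4) * tr(a) - tr(b^4 a)  (eliminate a^-1) = x*y^4 - y^3*z - 3*x*y^2 + 2*y*z + x
tr(b^2 a^-2 b^2) = tr(a^-1 b^4) * tr(a) - tr(a^-1 b^4 a)  (eliminate a^-1) = x^2*y^4 - x*y^3*z - 3*x^2*y^2 - y^4 + 2*x*y*z + x^2 + 4*y^2 - 2
assemble the triple (tr(r) - 2; tr(r a) - x; tr(r b) - y)

x^2*y^3 - x*y^2*z - 2*x^2*y - y^3 + x*z + 3*y - 2; x^2*y^2*z - x^3*y - x*y*z^2 - y^2*z + 2*x*y - x + z; x^2*y^4 - x*y^3*z - 3*x^2*y^2 - y^4 + 2*x*y*z + x^2 + 4*y^2 - y - 2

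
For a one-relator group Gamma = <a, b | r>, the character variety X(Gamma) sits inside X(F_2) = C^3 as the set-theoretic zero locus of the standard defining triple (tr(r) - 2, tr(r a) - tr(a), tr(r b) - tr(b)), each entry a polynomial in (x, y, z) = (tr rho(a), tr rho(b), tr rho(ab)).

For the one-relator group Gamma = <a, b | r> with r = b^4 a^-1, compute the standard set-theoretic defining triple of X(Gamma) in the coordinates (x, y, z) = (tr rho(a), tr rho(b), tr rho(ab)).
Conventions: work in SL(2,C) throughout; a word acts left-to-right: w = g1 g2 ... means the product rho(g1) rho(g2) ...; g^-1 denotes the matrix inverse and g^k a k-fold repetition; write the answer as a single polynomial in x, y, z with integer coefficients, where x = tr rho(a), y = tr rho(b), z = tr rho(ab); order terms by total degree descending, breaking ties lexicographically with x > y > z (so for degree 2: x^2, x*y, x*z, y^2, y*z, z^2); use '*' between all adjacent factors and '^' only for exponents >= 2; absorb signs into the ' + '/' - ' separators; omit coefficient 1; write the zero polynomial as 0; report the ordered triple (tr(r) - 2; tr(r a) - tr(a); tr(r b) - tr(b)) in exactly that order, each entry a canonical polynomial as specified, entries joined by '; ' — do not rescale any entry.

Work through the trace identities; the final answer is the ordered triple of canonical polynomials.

x*y^4 - y^3*z - 3*x*y^2 + 2*y*z + x - 2; y^4 - 4*y^2 - x + 2; x*y^5 - y^4*z - 4*x*y^3 + 3*y^2*z + 3*x*y - y - z

tr(b^2) = tr(b) tr(b) - tr(1)   [square of b] = y^2 - 2
tr(b^3) = tr(b) tr(b^2) - tr(b)   [square of b] = y^3 - 3*y
tr(b^4) = tr(b) tr(b^3) - tr(b^2)   [square of b] = y^4 - 4*y^2 + 2
and tr(b a b) = tr(b) tr(a b) - tr(a)   [square of b] = y*z - x
tr(b^2 a b) = tr(b) tr(b a b) - tr(b a)   [square of b] = y^2*z - x*y - z
tr(b^4 a) = tr(b) tr(b^2 a b) - tr(b^2 a)   [square of b] = y^3*z - x*y^2 - 2*y*z + x
tr(b^4 a^-1) = tr(b^4) tr(a) - tr(b^4 a)   [inverse elimination on a] = x*y^4 - y^3*z - 3*x*y^2 + 2*y*z + x
next, tr(b^5) = tr(b) tr(b^4) - tr(b^3)   [square of b] = y^5 - 5*y^3 + 5*y
tr(b^5 a) = tr(b) tr(a b^4) - tr(a b^3)   [square of b] = y^4*z - x*y^3 - 3*y^2*z + 2*x*y + z
tr(b^4 a^-1 b) = tr(b^5) tr(a) - tr(b^5 a)   [inverse elimination on a] = x*y^5 - y^4*z - 4*x*y^3 + 3*y^2*z + 3*x*y - z
assemble the triple (tr(r) - 2; tr(r a) - x; tr(r b) - y)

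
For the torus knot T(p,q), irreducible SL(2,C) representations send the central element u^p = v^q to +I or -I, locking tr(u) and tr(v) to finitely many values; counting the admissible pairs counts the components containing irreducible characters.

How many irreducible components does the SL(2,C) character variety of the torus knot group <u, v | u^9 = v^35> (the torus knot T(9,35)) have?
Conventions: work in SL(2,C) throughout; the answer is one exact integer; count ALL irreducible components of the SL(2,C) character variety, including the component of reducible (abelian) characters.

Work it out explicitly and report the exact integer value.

137

Gamma = < u, v | u^9 = v^35 > (torus knot T(9,35)); the central element u^9 = v^35 acts as +I or -I in any irreducible SL(2,C) representation.
On an irreducible component, tr(u) is locked at 2*cos(pi*alpha/9) for some alpha in 1..8, and tr(v) at 2*cos(pi*beta/35) for some beta in 1..34.
u^9 = (-1)^alpha I and v^35 = (-1)^beta I must agree, so alpha and beta have equal parity.
count pairs: odd alpha (4 choices) x odd beta (17), plus even alpha (4) x even beta (17): 4*17 + 4*17 = 136.
Total: 136 irreducible-character components + 1 reducible (abelian) component = 137.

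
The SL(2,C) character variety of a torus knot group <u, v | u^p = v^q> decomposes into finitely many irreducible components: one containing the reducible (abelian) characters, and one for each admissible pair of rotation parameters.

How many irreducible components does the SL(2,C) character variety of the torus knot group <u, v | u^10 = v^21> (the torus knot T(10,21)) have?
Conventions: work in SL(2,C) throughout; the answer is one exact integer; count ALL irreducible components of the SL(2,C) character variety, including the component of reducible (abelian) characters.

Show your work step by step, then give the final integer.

91

In the torus knot group T(10,21), u^10 = v^21 is central, so an irreducible representation sends it to +I or -I (Schur).
This locks tr(u) to 2*cos(pi*alpha/10), alpha in 1..9, and tr(v) to 2*cos(pi*beta/21), beta in 1..20, on each component of irreducible characters.
The two central values (-1)^alpha I and (-1)^beta I must be the same matrix, so alpha and beta share a parity.
count pairs: odd alpha (5 choices) x odd beta (10), plus even alpha (4) x even beta (10): 5*10 + 4*10 = 90.
Total: 90 irreducible-character components + 1 reducible (abelian) component = 91.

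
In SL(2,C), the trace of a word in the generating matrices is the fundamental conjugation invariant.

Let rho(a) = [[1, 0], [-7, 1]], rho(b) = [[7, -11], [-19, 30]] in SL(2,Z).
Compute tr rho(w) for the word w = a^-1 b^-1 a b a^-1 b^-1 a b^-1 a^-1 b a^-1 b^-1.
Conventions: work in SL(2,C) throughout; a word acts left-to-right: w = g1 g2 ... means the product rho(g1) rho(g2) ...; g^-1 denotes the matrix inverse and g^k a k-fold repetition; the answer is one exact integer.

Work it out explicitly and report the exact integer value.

rho(a^-1) = [[1, 0], [7, 1]]
... * rho(b^-1) = [[30, 11], [19, 7]]  ->  [[30, 11], [229, 84]]
... * rho(a) = [[1, 0], [-7, 1]]  ->  [[-47, 11], [-359, 84]]
... * rho(b) = [[7, -11], [-19, 30]]  ->  [[-538, 847], [-4109, 6469]]
... * rho(a^-1) = [[1, 0], [7, 1]]  ->  [[5391, 847], [41174, 6469]]
... * rho(b^-1) = [[30, 11], [19, 7]]  ->  [[177823, 65230], [1358131, 498197]]
... * rho(a) = [[1, 0], [-7, 1]]  ->  [[-278787, 65230], [-2129248, 498197]]
... * rho(b^-1) = [[30, 11], [19, 7]]  ->  [[-7124240, -2610047], [-54411697, -19934349]]
... * rho(a^-1) = [[1, 0], [7, 1]]  ->  [[-25394569, -2610047], [-193952140, -19934349]]
... * rho(b) = [[7, -11], [-19, 30]]  ->  [[-128171090, 201038849], [-978912349, 1535443070]]
... * rho(a^-1) = [[1, 0], [7, 1]]  ->  [[1279100853, 201038849], [9769189141, 1535443070]]
... * rho(b^-1) = [[30, 11], [19, 7]]  ->  [[42192763721, 15477381326], [322249092560, 118209182041]]
tr = 42192763721 + 118209182041 = 160401945762

160401945762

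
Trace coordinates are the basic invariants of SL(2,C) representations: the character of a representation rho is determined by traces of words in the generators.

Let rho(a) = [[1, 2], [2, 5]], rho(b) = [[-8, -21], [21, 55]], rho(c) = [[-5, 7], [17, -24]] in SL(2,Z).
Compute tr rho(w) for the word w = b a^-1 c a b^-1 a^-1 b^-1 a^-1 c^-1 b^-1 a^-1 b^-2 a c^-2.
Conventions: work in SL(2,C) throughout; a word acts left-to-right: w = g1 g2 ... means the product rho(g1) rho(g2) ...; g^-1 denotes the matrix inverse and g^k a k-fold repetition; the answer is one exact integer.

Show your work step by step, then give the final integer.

5312300096702347

rho(b) = [[-8, -21], [21, 55]]
... * rho(a^-1) = [[5, -2], [-2, 1]]  ->  [[2, -5], [-5, 13]]
... * rho(c) = [[-5, 7], [17, -24]]  ->  [[-95, 134], [246, -347]]
... * rho(a) = [[1, 2], [2, 5]]  ->  [[173, 480], [-448, -1243]]
... * rho(b^-1) = [[55, 21], [-21, -8]]  ->  [[-565, -207], [1463, 536]]
... * rho(a^-1) = [[5, -2], [-2, 1]]  ->  [[-2411, 923], [6243, -2390]]
... * rho(b^-1) = [[55, 21], [-21, -8]]  ->  [[-151988, -58015], [393555, 150223]]
... * rho(a^-1) = [[5, -2], [-2, 1]]  ->  [[-643910, 245961], [1667329, -636887]]
... * rho(c^-1) = [[-24, -7], [-17, -5]]  ->  [[11272503, 3277565], [-29188817, -8486868]]
... * rho(b^-1) = [[55, 21], [-21, -8]]  ->  [[551158800, 210502043], [-1427160707, -545070213]]
... * rho(a^-1) = [[5, -2], [-2, 1]]  ->  [[2334789914, -891815557], [-6045663109, 2309251201]]
... * rho(b^-1) = [[55, 21], [-21, -8]]  ->  [[147141571967, 56165112650], [-381005746216, -145432934897]]
... * rho(b^-1) = [[55, 21], [-21, -8]]  ->  [[6913319092535, 2640652110107], [-17901224409043, -6837657191360]]
... * rho(a) = [[1, 2], [2, 5]]  ->  [[12194623312749, 27029898735605], [-31576538791763, -69990734774886]]
... * rho(c^-1) = [[-24, -7], [-17, -5]]  ->  [[-752179238011261, -220511856867268], [1947679422175374, 570989445416771]]
... * rho(c^-1) = [[-24, -7], [-17, -5]]  ->  [[21801003279013820, 6367813950415167], [-56451126704294083, -16488703182311473]]
tr = 21801003279013820 + -16488703182311473 = 5312300096702347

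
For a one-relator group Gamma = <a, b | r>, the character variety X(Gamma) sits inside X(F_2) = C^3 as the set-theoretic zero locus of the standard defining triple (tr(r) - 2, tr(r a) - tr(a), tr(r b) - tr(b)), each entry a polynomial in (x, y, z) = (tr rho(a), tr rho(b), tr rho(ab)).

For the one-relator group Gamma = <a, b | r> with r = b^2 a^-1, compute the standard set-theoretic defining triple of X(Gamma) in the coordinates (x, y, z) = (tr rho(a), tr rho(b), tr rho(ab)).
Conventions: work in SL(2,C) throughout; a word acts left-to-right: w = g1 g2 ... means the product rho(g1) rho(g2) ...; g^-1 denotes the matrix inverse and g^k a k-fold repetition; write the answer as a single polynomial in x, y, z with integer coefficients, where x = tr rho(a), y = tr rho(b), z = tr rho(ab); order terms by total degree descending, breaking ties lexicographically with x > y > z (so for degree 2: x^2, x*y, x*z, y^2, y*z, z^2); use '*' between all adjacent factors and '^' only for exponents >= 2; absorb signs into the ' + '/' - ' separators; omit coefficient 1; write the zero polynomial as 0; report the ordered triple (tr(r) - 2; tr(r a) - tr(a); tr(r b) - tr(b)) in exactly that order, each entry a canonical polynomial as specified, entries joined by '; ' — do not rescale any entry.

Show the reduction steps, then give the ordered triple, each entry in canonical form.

trace(b^2) = trace(b)*trace(b) - trace(1) = y^2 - 2
trace(b^2 a) = trace(b)*trace(a b) - trace(a) = y*z - x
trace(b^2 a^-1) = trace(b^2)*trace(a) - trace(b^2 a) = x*y^2 - y*z - x
trace(b^3) = trace(b)*trace(b^2) - trace(b)  (reduce the b square) = y^3 - 3*y
trace(b^3 a) = trace(b)*trace(b a b) - trace(b a)  (reduce the b square) = y^2*z - x*y - z
trace(b^2 a^-1 b) = trace(b^3)*trace(a) - trace(b^3 a)  (eliminate a^-1) = x*y^3 - y^2*z - 2*x*y + z
assemble the triple (trace(r) - 2; trace(r a) - x; trace(r b) - y)

x*y^2 - y*z - x - 2; y^2 - x - 2; x*y^3 - y^2*z - 2*x*y - y + z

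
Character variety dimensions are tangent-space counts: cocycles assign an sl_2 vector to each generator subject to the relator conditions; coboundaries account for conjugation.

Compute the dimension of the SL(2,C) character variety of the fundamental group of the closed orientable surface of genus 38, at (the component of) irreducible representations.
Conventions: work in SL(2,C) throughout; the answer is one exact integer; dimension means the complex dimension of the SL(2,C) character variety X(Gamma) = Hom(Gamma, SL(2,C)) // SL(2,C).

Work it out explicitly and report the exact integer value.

The genus-38 surface group: 2g = 76 generators, one relator prod [a_i, b_i].
Unconstrained cocycle data is one sl_2 vector per generator (228 dimensions), cut by the relator condition d_2(z) = 0.
At an irreducible rho, H^2 = coker(d_2) vanishes (Poincare duality: H^2 is dual to H^0 = invariants = 0), so d_2 is surjective onto sl_2 and dim Z^1 = 228 - 3 = 225.
dim B^1 = 3 (coboundaries, injective at irreducible rho).
dim X = dim H^1 = 225 - 3 = 222.

222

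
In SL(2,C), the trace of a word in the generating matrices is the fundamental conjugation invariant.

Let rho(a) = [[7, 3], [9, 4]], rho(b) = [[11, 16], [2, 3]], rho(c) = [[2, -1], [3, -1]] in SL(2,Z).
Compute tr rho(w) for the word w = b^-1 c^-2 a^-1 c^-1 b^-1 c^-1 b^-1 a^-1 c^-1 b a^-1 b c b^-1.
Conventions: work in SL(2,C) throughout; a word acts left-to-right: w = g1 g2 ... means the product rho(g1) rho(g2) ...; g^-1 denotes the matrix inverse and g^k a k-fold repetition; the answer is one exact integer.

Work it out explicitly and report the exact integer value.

rho(b^-1) = [[3, -16], [-2, 11]]
... * rho(c^-1) = [[-1, 1], [-3, 2]]  ->  [[45, -29], [-31, 20]]
... * rho(c^-1) = [[-1, 1], [-3, 2]]  ->  [[42, -13], [-29, 9]]
... * rho(a^-1) = [[4, -3], [-9, 7]]  ->  [[285, -217], [-197, 150]]
... * rho(c^-1) = [[-1, 1], [-3, 2]]  ->  [[366, -149], [-253, 103]]
... * rho(b^-1) = [[3, -16], [-2, 11]]  ->  [[1396, -7495], [-965, 5181]]
... * rho(c^-1) = [[-1, 1], [-3, 2]]  ->  [[21089, -13594], [-14578, 9397]]
... * rho(b^-1) = [[3, -16], [-2, 11]]  ->  [[90455, -486958], [-62528, 336615]]
... * rho(a^-1) = [[4, -3], [-9, 7]]  ->  [[4744442, -3680071], [-3279647, 2543889]]
... * rho(c^-1) = [[-1, 1], [-3, 2]]  ->  [[6295771, -2615700], [-4352020, 1808131]]
... * rho(b) = [[11, 16], [2, 3]]  ->  [[64022081, 92885236], [-44255958, -64207927]]
... * rho(a^-1) = [[4, -3], [-9, 7]]  ->  [[-579878800, 458130409], [400847511, -316687615]]
... * rho(b) = [[11, 16], [2, 3]]  ->  [[-5462405982, -7903669573], [3775947391, 5463497331]]
... * rho(c) = [[2, -1], [3, -1]]  ->  [[-34635820683, 13366075555], [23942386775, -9239444722]]
... * rho(b^-1) = [[3, -16], [-2, 11]]  ->  [[-130639613159, 701199962033], [90306049769, -484712080342]]
tr = -130639613159 + -484712080342 = -615351693501

-615351693501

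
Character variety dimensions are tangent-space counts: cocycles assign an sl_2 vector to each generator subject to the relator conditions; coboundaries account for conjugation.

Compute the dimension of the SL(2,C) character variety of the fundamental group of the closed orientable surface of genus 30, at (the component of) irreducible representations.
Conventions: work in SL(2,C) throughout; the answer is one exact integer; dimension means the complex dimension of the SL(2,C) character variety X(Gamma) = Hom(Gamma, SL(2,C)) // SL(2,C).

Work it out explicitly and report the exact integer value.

174

pi_1 of the closed genus-30 surface has 60 generators bound by the single product-of-commutators relator.
Unconstrained cocycle data is one sl_2 vector per generator (180 dimensions), cut by the relator condition d_2(z) = 0.
d_2 is surjective at irreducible rho (its cokernel H^2 is dual to H^0 = 0), so dim Z^1 = 180 - 3 = 177.
As always at irreducible rho, dim B^1 = 3.
dim H^1 = 177 - 3 = 174 = dim X.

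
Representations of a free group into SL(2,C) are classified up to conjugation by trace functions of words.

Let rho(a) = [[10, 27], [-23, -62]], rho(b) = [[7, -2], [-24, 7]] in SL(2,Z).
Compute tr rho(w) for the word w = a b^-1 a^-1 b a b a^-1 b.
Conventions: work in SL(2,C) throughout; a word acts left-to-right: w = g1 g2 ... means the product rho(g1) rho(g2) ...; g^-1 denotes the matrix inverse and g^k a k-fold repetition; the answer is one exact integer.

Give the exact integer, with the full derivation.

rho(a) = [[10, 27], [-23, -62]]
... * rho(b^-1) = [[7, 2], [24, 7]]  ->  [[718, 209], [-1649, -480]]
... * rho(a^-1) = [[-62, -27], [23, 10]]  ->  [[-39709, -17296], [91198, 39723]]
... * rho(b) = [[7, -2], [-24, 7]]  ->  [[137141, -41654], [-314966, 95665]]
... * rho(a) = [[10, 27], [-23, -62]]  ->  [[2329452, 6285355], [-5349955, -14435312]]
... * rho(b) = [[7, -2], [-24, 7]]  ->  [[-134542356, 39338581], [308997803, -90347274]]
... * rho(a^-1) = [[-62, -27], [23, 10]]  ->  [[9246413435, 4026029422], [-21235851088, -9246413421]]
... * rho(b) = [[7, -2], [-24, 7]]  ->  [[-31899812083, 9689379084], [73262964488, -22253191771]]
tr = -31899812083 + -22253191771 = -54153003854

-54153003854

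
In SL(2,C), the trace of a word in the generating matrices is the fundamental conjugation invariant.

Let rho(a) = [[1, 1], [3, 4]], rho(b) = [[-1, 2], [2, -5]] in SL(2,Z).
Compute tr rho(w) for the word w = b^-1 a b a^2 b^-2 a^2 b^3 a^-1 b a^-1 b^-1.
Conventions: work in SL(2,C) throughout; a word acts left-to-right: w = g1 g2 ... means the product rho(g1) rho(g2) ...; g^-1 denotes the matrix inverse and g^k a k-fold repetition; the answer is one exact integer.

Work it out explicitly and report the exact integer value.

rho(b^-1) = [[-5, -2], [-2, -1]]
... * rho(a) = [[1, 1], [3, 4]]  ->  [[-11, -13], [-5, -6]]
... * rho(b) = [[-1, 2], [2, -5]]  ->  [[-15, 43], [-7, 20]]
... * rho(a) = [[1, 1], [3, 4]]  ->  [[114, 157], [53, 73]]
... * rho(a) = [[1, 1], [3, 4]]  ->  [[585, 742], [272, 345]]
... * rho(b^-1) = [[-5, -2], [-2, -1]]  ->  [[-4409, -1912], [-2050, -889]]
... * rho(b^-1) = [[-5, -2], [-2, -1]]  ->  [[25869, 10730], [12028, 4989]]
... * rho(a) = [[1, 1], [3, 4]]  ->  [[58059, 68789], [26995, 31984]]
... * rho(a) = [[1, 1], [3, 4]]  ->  [[264426, 333215], [122947, 154931]]
... * rho(b) = [[-1, 2], [2, -5]]  ->  [[402004, -1137223], [186915, -528761]]
... * rho(b) = [[-1, 2], [2, -5]]  ->  [[-2676450, 6490123], [-1244437, 3017635]]
... * rho(b) = [[-1, 2], [2, -5]]  ->  [[15656696, -37803515], [7279707, -17577049]]
... * rho(a^-1) = [[4, -1], [-3, 1]]  ->  [[176037329, -53460211], [81849975, -24856756]]
... * rho(b) = [[-1, 2], [2, -5]]  ->  [[-282957751, 619375713], [-131563487, 287983730]]
... * rho(a^-1) = [[4, -1], [-3, 1]]  ->  [[-2989958143, 902333464], [-1390205138, 419547217]]
... * rho(b^-1) = [[-5, -2], [-2, -1]]  ->  [[13145123787, 5077582822], [6111931256, 2360863059]]
tr = 13145123787 + 2360863059 = 15505986846

15505986846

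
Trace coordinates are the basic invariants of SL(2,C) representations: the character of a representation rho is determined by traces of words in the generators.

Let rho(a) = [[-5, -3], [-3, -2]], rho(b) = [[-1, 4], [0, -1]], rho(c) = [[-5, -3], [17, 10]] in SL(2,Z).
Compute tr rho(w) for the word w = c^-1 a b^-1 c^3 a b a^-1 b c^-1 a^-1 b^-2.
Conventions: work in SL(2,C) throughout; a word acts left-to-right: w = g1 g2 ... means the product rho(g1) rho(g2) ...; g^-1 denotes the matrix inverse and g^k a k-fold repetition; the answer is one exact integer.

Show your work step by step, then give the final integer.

10244756023

rho(c^-1) = [[10, 3], [-17, -5]]
... * rho(a) = [[-5, -3], [-3, -2]]  ->  [[-59, -36], [100, 61]]
... * rho(b^-1) = [[-1, -4], [0, -1]]  ->  [[59, 272], [-100, -461]]
... * rho(c) = [[-5, -3], [17, 10]]  ->  [[4329, 2543], [-7337, -4310]]
... * rho(c) = [[-5, -3], [17, 10]]  ->  [[21586, 12443], [-36585, -21089]]
... * rho(c) = [[-5, -3], [17, 10]]  ->  [[103601, 59672], [-175588, -101135]]
... * rho(a) = [[-5, -3], [-3, -2]]  ->  [[-697021, -430147], [1181345, 729034]]
... * rho(b) = [[-1, 4], [0, -1]]  ->  [[697021, -2357937], [-1181345, 3996346]]
... * rho(a^-1) = [[-2, 3], [3, -5]]  ->  [[-8467853, 13880748], [14351728, -23525765]]
... * rho(b) = [[-1, 4], [0, -1]]  ->  [[8467853, -47752160], [-14351728, 80932677]]
... * rho(c^-1) = [[10, 3], [-17, -5]]  ->  [[896465250, 264164359], [-1519372789, -447718569]]
... * rho(a^-1) = [[-2, 3], [3, -5]]  ->  [[-1000437423, 1368573955], [1695589871, -2319525522]]
... * rho(b^-1) = [[-1, -4], [0, -1]]  ->  [[1000437423, 2633175737], [-1695589871, -4462833962]]
... * rho(b^-1) = [[-1, -4], [0, -1]]  ->  [[-1000437423, -6634925429], [1695589871, 11245193446]]
tr = -1000437423 + 11245193446 = 10244756023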